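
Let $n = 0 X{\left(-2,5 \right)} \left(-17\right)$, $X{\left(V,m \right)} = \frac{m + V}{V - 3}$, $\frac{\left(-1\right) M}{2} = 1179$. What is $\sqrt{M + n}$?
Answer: $3 i \sqrt{262} \approx 48.559 i$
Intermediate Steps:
$M = -2358$ ($M = \left(-2\right) 1179 = -2358$)
$X{\left(V,m \right)} = \frac{V + m}{-3 + V}$
$n = 0$ ($n = 0 \frac{-2 + 5}{-3 - 2} \left(-17\right) = 0 \frac{1}{-5} \cdot 3 \left(-17\right) = 0 \left(\left(- \frac{1}{5}\right) 3\right) \left(-17\right) = 0 \left(- \frac{3}{5}\right) \left(-17\right) = 0 \left(-17\right) = 0$)
$\sqrt{M + n} = \sqrt{-2358 + 0} = \sqrt{-2358} = 3 i \sqrt{262}$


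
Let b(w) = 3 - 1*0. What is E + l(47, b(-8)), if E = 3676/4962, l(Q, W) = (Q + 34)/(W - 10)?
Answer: -188095/17367 ≈ -10.831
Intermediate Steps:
b(w) = 3 (b(w) = 3 + 0 = 3)
l(Q, W) = (34 + Q)/(-10 + W)
E = 1838/2481 (E = 3676*(1/4962) = 1838/2481 ≈ 0.74083)
E + l(47, b(-8)) = 1838/2481 + (34 + 47)/(-10 + 3) = 1838/2481 + 81/(-7) = 1838/2481 - 1/7*81 = 1838/2481 - 81/7 = -188095/17367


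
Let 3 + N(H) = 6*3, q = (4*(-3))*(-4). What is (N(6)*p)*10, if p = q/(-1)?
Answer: -7200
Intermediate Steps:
q = 48 (q = -12*(-4) = 48)
p = -48 (p = 48/(-1) = 48*(-1) = -48)
N(H) = 15 (N(H) = -3 + 6*3 = -3 + 18 = 15)
(N(6)*p)*10 = (15*(-48))*10 = -720*10 = -7200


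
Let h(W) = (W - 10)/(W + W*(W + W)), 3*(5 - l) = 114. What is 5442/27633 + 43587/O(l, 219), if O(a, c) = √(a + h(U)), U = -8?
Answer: 1814/9211 - 29058*I*√3315/221 ≈ 0.19694 - 7570.3*I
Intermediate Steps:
l = -33 (l = 5 - ⅓*114 = 5 - 38 = -33)
h(W) = (-10 + W)/(W + 2*W²) (h(W) = (-10 + W)/(W + W*(2*W)) = (-10 + W)/(W + 2*W²))
O(a, c) = √(-3/20 + a) (O(a, c) = √(a + (-10 - 8)/((-8)*(1 + 2*(-8)))) = √(a - ⅛*(-18)/(1 - 16)) = √(a - ⅛*(-18)/(-15)) = √(a - ⅛*(-1/15)*(-18)) = √(a - 3/20) = √(-3/20 + a))
5442/27633 + 43587/O(l, 219) = 5442/27633 + 43587/((√(-15 + 100*(-33))/10)) = 5442*(1/27633) + 43587/((√(-15 - 3300)/10)) = 1814/9211 + 43587/((√(-3315)/10)) = 1814/9211 + 43587/(((I*√3315)/10)) = 1814/9211 + 43587/((I*√3315/10)) = 1814/9211 + 43587*(-2*I*√3315/663) = 1814/9211 - 29058*I*√3315/221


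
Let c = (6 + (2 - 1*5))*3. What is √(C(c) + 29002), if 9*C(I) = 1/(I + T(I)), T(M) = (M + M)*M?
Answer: √848047501/171 ≈ 170.30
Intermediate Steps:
T(M) = 2*M² (T(M) = (2*M)*M = 2*M²)
c = 9 (c = (6 + (2 - 5))*3 = (6 - 3)*3 = 3*3 = 9)
C(I) = 1/(9*(I + 2*I²))
√(C(c) + 29002) = √((⅑)/(9*(1 + 2*9)) + 29002) = √((⅑)*(⅑)/(1 + 18) + 29002) = √((⅑)*(⅑)/19 + 29002) = √((⅑)*(⅑)*(1/19) + 29002) = √(1/1539 + 29002) = √(44634079/1539) = √848047501/171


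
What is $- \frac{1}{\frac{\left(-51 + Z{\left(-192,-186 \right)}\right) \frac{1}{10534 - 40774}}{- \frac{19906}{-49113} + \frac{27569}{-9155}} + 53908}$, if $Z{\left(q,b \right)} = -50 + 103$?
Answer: $- \frac{131236769104}{7074711752189021} \approx -1.855 \cdot 10^{-5}$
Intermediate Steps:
$Z{\left(q,b \right)} = 53$
$- \frac{1}{\frac{\left(-51 + Z{\left(-192,-186 \right)}\right) \frac{1}{10534 - 40774}}{- \frac{19906}{-49113} + \frac{27569}{-9155}} + 53908} = - \frac{1}{\frac{\left(-51 + 53\right) \frac{1}{10534 - 40774}}{- \frac{19906}{-49113} + \frac{27569}{-9155}} + 53908} = - \frac{1}{\frac{2 \frac{1}{-30240}}{\left(-19906\right) \left(- \frac{1}{49113}\right) + 27569 \left(- \frac{1}{9155}\right)} + 53908} = - \frac{1}{\frac{2 \left(- \frac{1}{30240}\right)}{\frac{19906}{49113} - \frac{27569}{9155}} + 53908} = - \frac{1}{- \frac{1}{15120 \left(- \frac{1171756867}{449629515}\right)} + 53908} = - \frac{1}{\left(- \frac{1}{15120}\right) \left(- \frac{449629515}{1171756867}\right) + 53908} = - \frac{1}{\frac{3330589}{131236769104} + 53908} = - \frac{1}{\frac{7074711752189021}{131236769104}} = \left(-1\right) \frac{131236769104}{7074711752189021} = - \frac{131236769104}{7074711752189021}$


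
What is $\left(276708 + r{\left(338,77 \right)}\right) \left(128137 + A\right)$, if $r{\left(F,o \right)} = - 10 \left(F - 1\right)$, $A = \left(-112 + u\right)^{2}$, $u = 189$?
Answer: $36645332308$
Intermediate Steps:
$A = 5929$ ($A = \left(-112 + 189\right)^{2} = 77^{2} = 5929$)
$r{\left(F,o \right)} = 10 - 10 F$ ($r{\left(F,o \right)} = - 10 \left(-1 + F\right) = 10 - 10 F$)
$\left(276708 + r{\left(338,77 \right)}\right) \left(128137 + A\right) = \left(276708 + \left(10 - 3380\right)\right) \left(128137 + 5929\right) = \left(276708 + \left(10 - 3380\right)\right) 134066 = \left(276708 - 3370\right) 134066 = 273338 \cdot 134066 = 36645332308$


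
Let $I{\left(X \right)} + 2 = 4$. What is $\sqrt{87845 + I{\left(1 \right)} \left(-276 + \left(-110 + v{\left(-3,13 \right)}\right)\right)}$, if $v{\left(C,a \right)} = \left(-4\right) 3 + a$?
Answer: $45 \sqrt{43} \approx 295.08$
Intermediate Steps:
$I{\left(X \right)} = 2$ ($I{\left(X \right)} = -2 + 4 = 2$)
$v{\left(C,a \right)} = -12 + a$
$\sqrt{87845 + I{\left(1 \right)} \left(-276 + \left(-110 + v{\left(-3,13 \right)}\right)\right)} = \sqrt{87845 + 2 \left(-276 + \left(-110 + \left(-12 + 13\right)\right)\right)} = \sqrt{87845 + 2 \left(-276 + \left(-110 + 1\right)\right)} = \sqrt{87845 + 2 \left(-276 - 109\right)} = \sqrt{87845 + 2 \left(-385\right)} = \sqrt{87845 - 770} = \sqrt{87075} = 45 \sqrt{43}$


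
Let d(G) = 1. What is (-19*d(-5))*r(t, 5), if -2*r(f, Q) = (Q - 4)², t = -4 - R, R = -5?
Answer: 19/2 ≈ 9.5000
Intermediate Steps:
t = 1 (t = -4 - 1*(-5) = -4 + 5 = 1)
r(f, Q) = -(-4 + Q)²/2 (r(f, Q) = -(Q - 4)²/2 = -(-4 + Q)²/2)
(-19*d(-5))*r(t, 5) = (-19*1)*(-(-4 + 5)²/2) = -(-19)*1²/2 = -(-19)/2 = -19*(-½) = 19/2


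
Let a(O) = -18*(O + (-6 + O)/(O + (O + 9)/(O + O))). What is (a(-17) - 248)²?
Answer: 10010896/9025 ≈ 1109.2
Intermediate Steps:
a(O) = -18*O - 18*(-6 + O)/(O + (9 + O)/(2*O)) (a(O) = -18*(O + (-6 + O)/(O + (9 + O)/((2*O)))) = -18*(O + (-6 + O)/(O + (9 + O)*(1/(2*O)))) = -18*(O + (-6 + O)/(O + (9 + O)/(2*O))) = -18*O - 18*(-6 + O)/(O + (9 + O)/(2*O)))
(a(-17) - 248)² = (18*(-17)*(3 - 3*(-17) - 2*(-17)²)/(9 - 17 + 2*(-17)²) - 248)² = (18*(-17)*(3 + 51 - 2*289)/(9 - 17 + 2*289) - 248)² = (18*(-17)*(3 + 51 - 578)/(9 - 17 + 578) - 248)² = (18*(-17)*(-524)/570 - 248)² = (18*(-17)*(1/570)*(-524) - 248)² = (26724/95 - 248)² = (3164/95)² = 10010896/9025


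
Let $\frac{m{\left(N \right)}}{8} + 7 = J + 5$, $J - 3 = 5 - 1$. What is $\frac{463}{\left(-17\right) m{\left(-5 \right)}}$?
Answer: $- \frac{463}{680} \approx -0.68088$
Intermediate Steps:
$J = 7$ ($J = 3 + \left(5 - 1\right) = 3 + 4 = 7$)
$m{\left(N \right)} = 40$ ($m{\left(N \right)} = -56 + 8 \left(7 + 5\right) = -56 + 8 \cdot 12 = -56 + 96 = 40$)
$\frac{463}{\left(-17\right) m{\left(-5 \right)}} = \frac{463}{\left(-17\right) 40} = \frac{463}{-680} = 463 \left(- \frac{1}{680}\right) = - \frac{463}{680}$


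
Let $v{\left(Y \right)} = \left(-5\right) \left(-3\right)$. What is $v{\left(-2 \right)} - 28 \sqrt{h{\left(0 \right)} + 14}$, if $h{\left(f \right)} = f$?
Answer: $15 - 28 \sqrt{14} \approx -89.766$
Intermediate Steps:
$v{\left(Y \right)} = 15$
$v{\left(-2 \right)} - 28 \sqrt{h{\left(0 \right)} + 14} = 15 - 28 \sqrt{0 + 14} = 15 - 28 \sqrt{14}$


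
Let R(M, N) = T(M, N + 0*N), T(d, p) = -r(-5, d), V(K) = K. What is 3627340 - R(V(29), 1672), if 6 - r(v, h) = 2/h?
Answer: 105193032/29 ≈ 3.6273e+6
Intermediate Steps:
r(v, h) = 6 - 2/h
T(d, p) = -6 + 2/d (T(d, p) = -(6 - 2/d) = -6 + 2/d)
R(M, N) = -6 + 2/M
3627340 - R(V(29), 1672) = 3627340 - (-6 + 2/29) = 3627340 - 1*(-172/29) = 3627340 + 172/29 = 105193032/29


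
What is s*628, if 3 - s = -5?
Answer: 5024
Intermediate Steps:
s = 8 (s = 3 - 1*(-5) = 3 + 5 = 8)
s*628 = 8*628 = 5024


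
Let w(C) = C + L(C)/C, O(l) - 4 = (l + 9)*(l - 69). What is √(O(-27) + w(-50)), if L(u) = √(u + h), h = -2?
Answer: √(42050 - I*√13)/5 ≈ 41.012 - 0.0017583*I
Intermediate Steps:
L(u) = √(-2 + u) (L(u) = √(u - 2) = √(-2 + u))
O(l) = 4 + (-69 + l)*(9 + l) (O(l) = 4 + (l + 9)*(l - 69) = 4 + (9 + l)*(-69 + l) = 4 + (-69 + l)*(9 + l))
w(C) = C + √(-2 + C)/C
√(O(-27) + w(-50)) = √((-617 + (-27)² - 60*(-27)) + (-50 + √(-2 - 50)/(-50))) = √((-617 + 729 + 1620) + (-50 - I*√13/25)) = √(1732 + (-50 - I*√13/25)) = √(1682 - I*√13/25)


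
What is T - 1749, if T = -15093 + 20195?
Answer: 3353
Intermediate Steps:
T = 5102
T - 1749 = 5102 - 1749 = 3353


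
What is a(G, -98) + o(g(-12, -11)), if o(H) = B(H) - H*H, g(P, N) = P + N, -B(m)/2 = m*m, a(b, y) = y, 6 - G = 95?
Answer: -1685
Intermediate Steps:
G = -89 (G = 6 - 1*95 = 6 - 95 = -89)
B(m) = -2*m² (B(m) = -2*m*m = -2*m²)
g(P, N) = N + P
o(H) = -3*H² (o(H) = -2*H² - H*H = -2*H² - H² = -3*H²)
a(G, -98) + o(g(-12, -11)) = -98 - 3*(-11 - 12)² = -98 - 3*(-23)² = -98 - 3*529 = -98 - 1587 = -1685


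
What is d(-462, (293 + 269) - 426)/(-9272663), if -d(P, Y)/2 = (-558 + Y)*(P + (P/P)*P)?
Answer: 779856/9272663 ≈ 0.084103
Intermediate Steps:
d(P, Y) = -4*P*(-558 + Y) (d(P, Y) = -2*(-558 + Y)*(P + (P/P)*P) = -2*(-558 + Y)*(P + 1*P) = -2*(-558 + Y)*(P + P) = -2*(-558 + Y)*2*P = -4*P*(-558 + Y))
d(-462, (293 + 269) - 426)/(-9272663) = (4*(-462)*(558 - ((293 + 269) - 426)))/(-9272663) = (4*(-462)*(558 - (562 - 426)))*(-1/9272663) = (4*(-462)*(558 - 1*136))*(-1/9272663) = (4*(-462)*(558 - 136))*(-1/9272663) = (4*(-462)*422)*(-1/9272663) = -779856*(-1/9272663) = 779856/9272663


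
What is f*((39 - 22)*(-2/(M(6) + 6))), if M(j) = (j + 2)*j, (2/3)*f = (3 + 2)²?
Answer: -425/18 ≈ -23.611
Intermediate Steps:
f = 75/2 (f = 3*(3 + 2)²/2 = (3/2)*5² = (3/2)*25 = 75/2 ≈ 37.500)
M(j) = j*(2 + j) (M(j) = (2 + j)*j = j*(2 + j))
f*((39 - 22)*(-2/(M(6) + 6))) = 75*((39 - 22)*(-2/(6*(2 + 6) + 6)))/2 = 75*(17*(-2/(6*8 + 6)))/2 = 75*(17*(-2/(48 + 6)))/2 = 75*(17*(-2/54))/2 = 75*(17*(-2*1/54))/2 = 75*(17*(-1/27))/2 = (75/2)*(-17/27) = -425/18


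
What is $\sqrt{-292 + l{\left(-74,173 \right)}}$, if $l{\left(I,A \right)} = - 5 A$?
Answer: $i \sqrt{1157} \approx 34.015 i$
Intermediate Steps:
$\sqrt{-292 + l{\left(-74,173 \right)}} = \sqrt{-292 - 865} = \sqrt{-1157} = i \sqrt{1157}$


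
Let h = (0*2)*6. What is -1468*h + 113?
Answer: 113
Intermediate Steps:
h = 0 (h = 0*6 = 0)
-1468*h + 113 = -1468*0 + 113 = 0 + 113 = 113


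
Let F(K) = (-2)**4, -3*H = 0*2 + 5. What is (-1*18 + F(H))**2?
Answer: 4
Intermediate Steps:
H = -5/3 (H = -(0*2 + 5)/3 = -(0 + 5)/3 = -1/3*5 = -5/3 ≈ -1.6667)
F(K) = 16
(-1*18 + F(H))**2 = (-1*18 + 16)**2 = (-18 + 16)**2 = (-2)**2 = 4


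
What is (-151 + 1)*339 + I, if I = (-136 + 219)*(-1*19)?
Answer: -52427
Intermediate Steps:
I = -1577 (I = 83*(-19) = -1577)
(-151 + 1)*339 + I = (-151 + 1)*339 - 1577 = -150*339 - 1577 = -50850 - 1577 = -52427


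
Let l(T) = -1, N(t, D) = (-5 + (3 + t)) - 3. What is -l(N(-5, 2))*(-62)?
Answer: -62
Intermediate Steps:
N(t, D) = -5 + t (N(t, D) = (-2 + t) - 3 = -5 + t)
-l(N(-5, 2))*(-62) = -(-1)*(-62) = -1*62 = -62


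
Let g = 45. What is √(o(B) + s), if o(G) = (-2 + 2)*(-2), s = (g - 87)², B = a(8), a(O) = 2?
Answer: 42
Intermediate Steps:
B = 2
s = 1764 (s = (45 - 87)² = (-42)² = 1764)
o(G) = 0 (o(G) = 0*(-2) = 0)
√(o(B) + s) = √(0 + 1764) = √1764 = 42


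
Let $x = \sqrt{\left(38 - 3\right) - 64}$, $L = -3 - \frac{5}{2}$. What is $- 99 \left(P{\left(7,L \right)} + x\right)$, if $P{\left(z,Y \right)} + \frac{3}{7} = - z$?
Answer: $\frac{5148}{7} - 99 i \sqrt{29} \approx 735.43 - 533.13 i$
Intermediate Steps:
$L = - \frac{11}{2}$ ($L = -3 - 5 \cdot \frac{1}{2} = -3 - \frac{5}{2} = - \frac{11}{2} \approx -5.5$)
$P{\left(z,Y \right)} = - \frac{3}{7} - z$
$x = i \sqrt{29}$ ($x = \sqrt{35 - 64} = \sqrt{-29} = i \sqrt{29} \approx 5.3852 i$)
$- 99 \left(P{\left(7,L \right)} + x\right) = - 99 \left(\left(- \frac{3}{7} - 7\right) + i \sqrt{29}\right) = - 99 \left(- \frac{52}{7} + i \sqrt{29}\right) = \frac{5148}{7} - 99 i \sqrt{29}$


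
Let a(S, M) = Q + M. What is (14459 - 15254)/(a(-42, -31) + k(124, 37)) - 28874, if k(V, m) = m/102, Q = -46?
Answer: -225626968/7817 ≈ -28864.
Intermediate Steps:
k(V, m) = m/102 (k(V, m) = m*(1/102) = m/102)
a(S, M) = -46 + M
(14459 - 15254)/(a(-42, -31) + k(124, 37)) - 28874 = (14459 - 15254)/((-46 - 31) + (1/102)*37) - 28874 = -795/(-77 + 37/102) - 28874 = -795/(-7817/102) - 28874 = -795*(-102/7817) - 28874 = 81090/7817 - 28874 = -225626968/7817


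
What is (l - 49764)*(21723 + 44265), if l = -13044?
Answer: -4144574304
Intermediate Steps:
(l - 49764)*(21723 + 44265) = (-13044 - 49764)*(21723 + 44265) = -62808*65988 = -4144574304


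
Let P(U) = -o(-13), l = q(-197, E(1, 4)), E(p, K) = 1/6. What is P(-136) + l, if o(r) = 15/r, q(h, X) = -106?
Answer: -1363/13 ≈ -104.85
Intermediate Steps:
E(p, K) = ⅙ (E(p, K) = 1*(⅙) = ⅙)
l = -106
P(U) = 15/13 (P(U) = -15/(-13) = -15*(-1)/13 = -1*(-15/13) = 15/13)
P(-136) + l = 15/13 - 106 = -1363/13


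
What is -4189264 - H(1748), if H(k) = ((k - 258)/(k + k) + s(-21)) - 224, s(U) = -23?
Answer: -7322402461/1748 ≈ -4.1890e+6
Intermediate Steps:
H(k) = -247 + (-258 + k)/(2*k) (H(k) = ((k - 258)/(k + k) - 23) - 224 = ((-258 + k)/((2*k)) - 23) - 224 = ((-258 + k)*(1/(2*k)) - 23) - 224 = ((-258 + k)/(2*k) - 23) - 224 = (-23 + (-258 + k)/(2*k)) - 224 = -247 + (-258 + k)/(2*k))
-4189264 - H(1748) = -4189264 - (-493/2 - 129/1748) = -4189264 - 1*(-431011/1748) = -4189264 + 431011/1748 = -7322402461/1748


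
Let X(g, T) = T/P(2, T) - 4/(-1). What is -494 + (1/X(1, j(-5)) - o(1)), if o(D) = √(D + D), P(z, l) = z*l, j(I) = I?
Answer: -4444/9 - √2 ≈ -495.19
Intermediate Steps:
P(z, l) = l*z
X(g, T) = 9/2 (X(g, T) = T/((T*2)) - 4/(-1) = T/((2*T)) - 4*(-1) = T*(1/(2*T)) + 4 = ½ + 4 = 9/2)
o(D) = √2*√D (o(D) = √(2*D) = √2*√D)
-494 + (1/X(1, j(-5)) - o(1)) = -494 + (1/(9/2) - √2*√1) = -494 + (2/9 - √2) = -4444/9 - √2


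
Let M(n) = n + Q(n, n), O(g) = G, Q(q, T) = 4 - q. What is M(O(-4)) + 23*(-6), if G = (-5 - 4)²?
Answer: -134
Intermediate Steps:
G = 81 (G = (-9)² = 81)
O(g) = 81
M(n) = 4 (M(n) = n + (4 - n) = 4)
M(O(-4)) + 23*(-6) = 4 + 23*(-6) = 4 - 138 = -134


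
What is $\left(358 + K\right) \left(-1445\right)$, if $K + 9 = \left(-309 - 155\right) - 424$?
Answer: $778855$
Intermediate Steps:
$K = -897$ ($K = -9 - 888 = -897$)
$\left(358 + K\right) \left(-1445\right) = \left(358 - 897\right) \left(-1445\right) = \left(-539\right) \left(-1445\right) = 778855$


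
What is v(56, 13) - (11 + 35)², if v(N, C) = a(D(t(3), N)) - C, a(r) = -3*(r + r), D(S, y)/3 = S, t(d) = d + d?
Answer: -2237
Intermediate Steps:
t(d) = 2*d
D(S, y) = 3*S
a(r) = -6*r
v(N, C) = -108 - C (v(N, C) = -18*2*3 - C = -18*6 - C = -6*18 - C = -108 - C)
v(56, 13) - (11 + 35)² = (-108 - 1*13) - (11 + 35)² = (-108 - 13) - 1*46² = -121 - 1*2116 = -121 - 2116 = -2237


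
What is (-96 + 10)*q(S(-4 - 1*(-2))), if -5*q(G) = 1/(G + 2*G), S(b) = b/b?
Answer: 86/15 ≈ 5.7333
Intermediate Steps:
S(b) = 1
q(G) = -1/(15*G) (q(G) = -1/(5*(G + 2*G)) = -1/(3*G)/5 = -1/(15*G))
(-96 + 10)*q(S(-4 - 1*(-2))) = (-96 + 10)*(-1/15/1) = -(-86)/15 = -86*(-1/15) = 86/15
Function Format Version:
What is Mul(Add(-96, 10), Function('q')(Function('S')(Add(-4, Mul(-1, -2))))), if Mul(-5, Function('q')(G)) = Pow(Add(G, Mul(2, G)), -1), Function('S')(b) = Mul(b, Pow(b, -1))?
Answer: Rational(86, 15) ≈ 5.7333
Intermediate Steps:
Function('S')(b) = 1
Function('q')(G) = Mul(Rational(-1, 15), Pow(G, -1)) (Function('q')(G) = Mul(Rational(-1, 5), Pow(Add(G, Mul(2, G)), -1)) = Mul(Rational(-1, 5), Pow(Mul(3, G), -1)) = Mul(Rational(-1, 5), Mul(Rational(1, 3), Pow(G, -1))) = Mul(Rational(-1, 15), Pow(G, -1)))
Mul(Add(-96, 10), Function('q')(Function('S')(Add(-4, Mul(-1, -2))))) = Mul(Add(-96, 10), Mul(Rational(-1, 15), Pow(1, -1))) = Mul(-86, Mul(Rational(-1, 15), 1)) = Mul(-86, Rational(-1, 15)) = Rational(86, 15)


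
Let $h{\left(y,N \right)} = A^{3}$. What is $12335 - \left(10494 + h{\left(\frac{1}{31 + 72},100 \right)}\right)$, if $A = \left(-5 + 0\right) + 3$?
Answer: $1849$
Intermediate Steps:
$A = -2$ ($A = -5 + 3 = -2$)
$h{\left(y,N \right)} = -8$ ($h{\left(y,N \right)} = \left(-2\right)^{3} = -8$)
$12335 - \left(10494 + h{\left(\frac{1}{31 + 72},100 \right)}\right) = 12335 - \left(10494 - 8\right) = 12335 - 10486 = 1849$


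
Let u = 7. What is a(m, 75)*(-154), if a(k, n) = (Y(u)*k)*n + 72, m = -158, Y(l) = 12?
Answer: 21887712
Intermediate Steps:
a(k, n) = 72 + 12*k*n (a(k, n) = (12*k)*n + 72 = 12*k*n + 72 = 72 + 12*k*n)
a(m, 75)*(-154) = (72 + 12*(-158)*75)*(-154) = (72 - 142200)*(-154) = -142128*(-154) = 21887712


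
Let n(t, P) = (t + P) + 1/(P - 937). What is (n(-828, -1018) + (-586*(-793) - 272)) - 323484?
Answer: 271932679/1955 ≈ 1.3910e+5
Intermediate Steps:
n(t, P) = P + t + 1/(-937 + P) (n(t, P) = (P + t) + 1/(-937 + P) = P + t + 1/(-937 + P))
(n(-828, -1018) + (-586*(-793) - 272)) - 323484 = ((1 + (-1018)² - 937*(-1018) - 937*(-828) - 1018*(-828))/(-937 - 1018) + (-586*(-793) - 272)) - 323484 = ((1 + 1036324 + 953866 + 775836 + 842904)/(-1955) + (464698 - 272)) - 323484 = (-1/1955*3608931 + 464426) - 323484 = (-3608931/1955 + 464426) - 323484 = 904343899/1955 - 323484 = 271932679/1955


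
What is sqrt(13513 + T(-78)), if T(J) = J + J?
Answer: 19*sqrt(37) ≈ 115.57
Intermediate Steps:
T(J) = 2*J
sqrt(13513 + T(-78)) = sqrt(13513 + 2*(-78)) = sqrt(13513 - 156) = sqrt(13357) = 19*sqrt(37)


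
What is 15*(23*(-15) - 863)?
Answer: -18120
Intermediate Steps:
15*(23*(-15) - 863) = 15*(-345 - 863) = 15*(-1208) = -18120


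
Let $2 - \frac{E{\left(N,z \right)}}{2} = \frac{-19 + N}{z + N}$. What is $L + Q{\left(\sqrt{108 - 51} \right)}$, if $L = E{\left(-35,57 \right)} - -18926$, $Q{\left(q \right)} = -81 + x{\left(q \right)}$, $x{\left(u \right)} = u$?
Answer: $\frac{207393}{11} + \sqrt{57} \approx 18861.0$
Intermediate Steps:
$E{\left(N,z \right)} = 4 - \frac{2 \left(-19 + N\right)}{N + z}$ ($E{\left(N,z \right)} = 4 - 2 \frac{-19 + N}{z + N} = 4 - 2 \frac{-19 + N}{N + z} = 4 - \frac{2 \left(-19 + N\right)}{N + z}$)
$Q{\left(q \right)} = -81 + q$
$L = \frac{208284}{11}$ ($L = \frac{2 \left(19 - 35 + 2 \cdot 57\right)}{-35 + 57} - -18926 = \frac{2 \left(19 - 35 + 114\right)}{22} + 18926 = 2 \cdot \frac{1}{22} \cdot 98 + 18926 = \frac{98}{11} + 18926 = \frac{208284}{11} \approx 18935.0$)
$L + Q{\left(\sqrt{108 - 51} \right)} = \frac{208284}{11} - \left(81 - \sqrt{108 - 51}\right) = \frac{208284}{11} - \left(81 - \sqrt{57}\right) = \frac{207393}{11} + \sqrt{57}$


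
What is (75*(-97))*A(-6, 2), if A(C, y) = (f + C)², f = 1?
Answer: -181875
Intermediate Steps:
A(C, y) = (1 + C)²
(75*(-97))*A(-6, 2) = (75*(-97))*(1 - 6)² = -7275*(-5)² = -7275*25 = -181875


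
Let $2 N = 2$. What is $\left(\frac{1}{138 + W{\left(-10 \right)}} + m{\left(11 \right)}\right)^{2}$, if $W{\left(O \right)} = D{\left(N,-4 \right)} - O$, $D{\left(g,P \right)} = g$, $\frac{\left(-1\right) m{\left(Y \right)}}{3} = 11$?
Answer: $\frac{24167056}{22201} \approx 1088.6$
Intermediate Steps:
$N = 1$ ($N = \frac{1}{2} \cdot 2 = 1$)
$m{\left(Y \right)} = -33$ ($m{\left(Y \right)} = \left(-3\right) 11 = -33$)
$W{\left(O \right)} = 1 - O$
$\left(\frac{1}{138 + W{\left(-10 \right)}} + m{\left(11 \right)}\right)^{2} = \left(\frac{1}{138 + \left(1 - -10\right)} - 33\right)^{2} = \left(\frac{1}{138 + \left(1 + 10\right)} - 33\right)^{2} = \left(\frac{1}{138 + 11} - 33\right)^{2} = \left(\frac{1}{149} - 33\right)^{2} = \left(- \frac{4916}{149}\right)^{2} = \frac{24167056}{22201}$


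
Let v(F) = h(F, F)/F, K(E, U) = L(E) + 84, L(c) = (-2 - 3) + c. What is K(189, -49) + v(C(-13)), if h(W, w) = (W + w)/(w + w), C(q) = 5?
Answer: 1341/5 ≈ 268.20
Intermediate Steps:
L(c) = -5 + c
K(E, U) = 79 + E (K(E, U) = (-5 + E) + 84 = 79 + E)
h(W, w) = (W + w)/(2*w) (h(W, w) = (W + w)/((2*w)) = (W + w)*(1/(2*w)) = (W + w)/(2*w))
v(F) = 1/F (v(F) = ((F + F)/(2*F))/F = ((2*F)/(2*F))/F = 1/F)
K(189, -49) + v(C(-13)) = (79 + 189) + 1/5 = 268 + 1/5 = 1341/5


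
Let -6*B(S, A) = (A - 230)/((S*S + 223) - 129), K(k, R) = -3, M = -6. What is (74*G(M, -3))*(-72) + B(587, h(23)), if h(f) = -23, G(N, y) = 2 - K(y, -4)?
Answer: -5008266697/187998 ≈ -26640.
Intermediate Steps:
G(N, y) = 5 (G(N, y) = 2 - 1*(-3) = 2 + 3 = 5)
B(S, A) = -(-230 + A)/(6*(94 + S²)) (B(S, A) = -(A - 230)/(6*((S*S + 223) - 129)) = -(-230 + A)/(6*((S² + 223) - 129)) = -(-230 + A)/(6*((223 + S²) - 129)) = -(-230 + A)/(6*(94 + S²)))
(74*G(M, -3))*(-72) + B(587, h(23)) = (74*5)*(-72) + (230 - 1*(-23))/(6*(94 + 587²)) = 370*(-72) + (230 + 23)/(6*(94 + 344569)) = -26640 + (⅙)*253/344663 = -26640 + (⅙)*(1/344663)*253 = -26640 + 23/187998 = -5008266697/187998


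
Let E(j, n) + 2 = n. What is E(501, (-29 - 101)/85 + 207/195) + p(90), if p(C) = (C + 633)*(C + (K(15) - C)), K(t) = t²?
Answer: 179753148/1105 ≈ 1.6267e+5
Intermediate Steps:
E(j, n) = -2 + n
p(C) = 142425 + 225*C (p(C) = (C + 633)*(C + (15² - C)) = (633 + C)*(C + (225 - C)) = (633 + C)*225 = 142425 + 225*C)
E(501, (-29 - 101)/85 + 207/195) + p(90) = (-2 + ((-29 - 101)/85 + 207/195)) + (142425 + 225*90) = (-2 + (-130*1/85 + 207*(1/195))) + (142425 + 20250) = (-2 + (-26/17 + 69/65)) + 162675 = (-2 - 517/1105) + 162675 = -2727/1105 + 162675 = 179753148/1105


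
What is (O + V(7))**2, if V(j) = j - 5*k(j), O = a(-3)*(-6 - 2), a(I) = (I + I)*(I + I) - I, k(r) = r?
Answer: 115600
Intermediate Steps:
a(I) = -I + 4*I**2 (a(I) = (2*I)*(2*I) - I = 4*I**2 - I = -I + 4*I**2)
O = -312 (O = (-3*(-1 + 4*(-3)))*(-6 - 2) = -3*(-1 - 12)*(-8) = -3*(-13)*(-8) = 39*(-8) = -312)
V(j) = -4*j (V(j) = j - 5*j = -4*j)
(O + V(7))**2 = (-312 - 4*7)**2 = (-312 - 28)**2 = (-340)**2 = 115600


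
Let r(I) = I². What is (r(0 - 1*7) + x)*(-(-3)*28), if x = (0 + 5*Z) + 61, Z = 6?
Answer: 11760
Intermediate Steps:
x = 91 (x = (0 + 5*6) + 61 = (0 + 30) + 61 = 30 + 61 = 91)
(r(0 - 1*7) + x)*(-(-3)*28) = ((0 - 1*7)² + 91)*(-(-3)*28) = ((0 - 7)² + 91)*(-1*(-84)) = ((-7)² + 91)*84 = (49 + 91)*84 = 140*84 = 11760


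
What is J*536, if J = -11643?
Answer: -6240648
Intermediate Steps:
J*536 = -11643*536 = -6240648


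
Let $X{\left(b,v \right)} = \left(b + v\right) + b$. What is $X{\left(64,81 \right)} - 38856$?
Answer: $-38647$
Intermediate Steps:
$X{\left(b,v \right)} = v + 2 b$
$X{\left(64,81 \right)} - 38856 = \left(81 + 2 \cdot 64\right) - 38856 = \left(81 + 128\right) - 38856 = 209 - 38856 = -38647$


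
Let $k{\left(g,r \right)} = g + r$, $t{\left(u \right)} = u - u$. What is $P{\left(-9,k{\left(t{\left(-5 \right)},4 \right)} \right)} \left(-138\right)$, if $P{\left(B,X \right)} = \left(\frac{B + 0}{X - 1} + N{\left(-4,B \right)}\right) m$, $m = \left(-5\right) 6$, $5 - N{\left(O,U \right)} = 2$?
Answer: $0$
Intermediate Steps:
$t{\left(u \right)} = 0$
$N{\left(O,U \right)} = 3$ ($N{\left(O,U \right)} = 5 - 2 = 3$)
$m = -30$
$P{\left(B,X \right)} = -90 - \frac{30 B}{-1 + X}$ ($P{\left(B,X \right)} = \left(\frac{B + 0}{X - 1} + 3\right) \left(-30\right) = \left(\frac{B}{-1 + X} + 3\right) \left(-30\right) = \left(3 + \frac{B}{-1 + X}\right) \left(-30\right) = -90 - \frac{30 B}{-1 + X}$)
$P{\left(-9,k{\left(t{\left(-5 \right)},4 \right)} \right)} \left(-138\right) = \frac{30 \left(3 - -9 - 3 \left(0 + 4\right)\right)}{-1 + \left(0 + 4\right)} \left(-138\right) = \frac{30 \left(3 + 9 - 12\right)}{-1 + 4} \left(-138\right) = \frac{30 \left(3 + 9 - 12\right)}{3} \left(-138\right) = 30 \cdot \frac{1}{3} \cdot 0 \left(-138\right) = 0 \left(-138\right) = 0$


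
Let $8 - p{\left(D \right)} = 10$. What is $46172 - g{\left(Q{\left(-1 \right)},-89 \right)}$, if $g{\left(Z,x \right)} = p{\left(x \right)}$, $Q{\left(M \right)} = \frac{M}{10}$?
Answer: $46174$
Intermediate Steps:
$p{\left(D \right)} = -2$ ($p{\left(D \right)} = 8 - 10 = -2$)
$Q{\left(M \right)} = \frac{M}{10}$ ($Q{\left(M \right)} = M \frac{1}{10} = \frac{M}{10}$)
$g{\left(Z,x \right)} = -2$
$46172 - g{\left(Q{\left(-1 \right)},-89 \right)} = 46172 - -2 = 46172 + 2 = 46174$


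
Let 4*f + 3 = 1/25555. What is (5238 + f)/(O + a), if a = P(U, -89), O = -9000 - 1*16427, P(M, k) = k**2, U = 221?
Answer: -66918962/223682915 ≈ -0.29917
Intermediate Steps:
f = -19166/25555 (f = -3/4 + (1/4)/25555 = -3/4 + (1/4)*(1/25555) = -3/4 + 1/102220 = -19166/25555 ≈ -0.74999)
O = -25427 (O = -9000 - 16427 = -25427)
a = 7921 (a = (-89)**2 = 7921)
(5238 + f)/(O + a) = (5238 - 19166/25555)/(-25427 + 7921) = (133837924/25555)/(-17506) = (133837924/25555)*(-1/17506) = -66918962/223682915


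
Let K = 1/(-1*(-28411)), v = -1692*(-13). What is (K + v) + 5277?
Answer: 774853204/28411 ≈ 27273.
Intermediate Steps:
v = 21996
K = 1/28411 ≈ 3.5198e-5
(K + v) + 5277 = (1/28411 + 21996) + 5277 = 624928357/28411 + 5277 = 774853204/28411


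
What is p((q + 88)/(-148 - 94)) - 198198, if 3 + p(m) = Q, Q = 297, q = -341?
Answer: -197904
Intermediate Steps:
p(m) = 294 (p(m) = -3 + 297 = 294)
p((q + 88)/(-148 - 94)) - 198198 = 294 - 198198 = -197904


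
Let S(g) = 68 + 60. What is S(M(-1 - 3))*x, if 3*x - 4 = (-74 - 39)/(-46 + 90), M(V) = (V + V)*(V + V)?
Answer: 672/11 ≈ 61.091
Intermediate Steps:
M(V) = 4*V² (M(V) = (2*V)*(2*V) = 4*V²)
S(g) = 128
x = 21/44 (x = 4/3 + ((-74 - 39)/(-46 + 90))/3 = 4/3 + (-113/44)/3 = 4/3 + (-113*1/44)/3 = 4/3 + (⅓)*(-113/44) = 4/3 - 113/132 = 21/44 ≈ 0.47727)
S(M(-1 - 3))*x = 128*(21/44) = 672/11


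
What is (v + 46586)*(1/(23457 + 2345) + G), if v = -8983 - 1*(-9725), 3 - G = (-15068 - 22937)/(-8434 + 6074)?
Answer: -472052128284/761159 ≈ -6.2018e+5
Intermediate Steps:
G = -6185/472 (G = 3 - (-15068 - 22937)/(-8434 + 6074) = 3 - (-38005)/(-2360) = 3 - (-38005)*(-1)/2360 = 3 - 1*7601/472 = 3 - 7601/472 = -6185/472 ≈ -13.104)
v = 742 (v = -8983 + 9725 = 742)
(v + 46586)*(1/(23457 + 2345) + G) = (742 + 46586)*(1/(23457 + 2345) - 6185/472) = 47328*(1/25802 - 6185/472) = 47328*(-79792449/6089272) = -472052128284/761159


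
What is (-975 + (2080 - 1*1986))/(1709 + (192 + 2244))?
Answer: -881/4145 ≈ -0.21255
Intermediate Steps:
(-975 + (2080 - 1*1986))/(1709 + (192 + 2244)) = (-975 + (2080 - 1986))/(1709 + 2436) = (-975 + 94)/4145 = -881*1/4145 = -881/4145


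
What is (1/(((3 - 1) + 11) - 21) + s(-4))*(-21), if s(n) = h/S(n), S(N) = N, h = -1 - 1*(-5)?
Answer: 189/8 ≈ 23.625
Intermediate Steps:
h = 4 (h = -1 + 5 = 4)
s(n) = 4/n
(1/(((3 - 1) + 11) - 21) + s(-4))*(-21) = (1/(((3 - 1) + 11) - 21) + 4/(-4))*(-21) = (1/((2 + 11) - 21) + 4*(-1/4))*(-21) = (1/(13 - 21) - 1)*(-21) = (1/(-8) - 1)*(-21) = (-1/8 - 1)*(-21) = -9/8*(-21) = 189/8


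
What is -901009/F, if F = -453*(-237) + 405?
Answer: -901009/107766 ≈ -8.3608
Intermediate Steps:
F = 107766 (F = 107361 + 405 = 107766)
-901009/F = -901009/107766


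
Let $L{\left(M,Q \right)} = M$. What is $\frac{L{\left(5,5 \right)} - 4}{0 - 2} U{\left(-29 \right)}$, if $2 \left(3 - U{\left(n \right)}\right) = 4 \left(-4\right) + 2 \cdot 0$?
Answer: $- \frac{11}{2} \approx -5.5$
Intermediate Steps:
$U{\left(n \right)} = 11$ ($U{\left(n \right)} = 3 - \frac{4 \left(-4\right) + 2 \cdot 0}{2} = 3 - \frac{-16 + 0}{2} = 3 - -8 = 3 + 8 = 11$)
$\frac{L{\left(5,5 \right)} - 4}{0 - 2} U{\left(-29 \right)} = \frac{5 - 4}{0 - 2} \cdot 11 = 1 \frac{1}{-2} \cdot 11 = 1 \left(- \frac{1}{2}\right) 11 = \left(- \frac{1}{2}\right) 11 = - \frac{11}{2}$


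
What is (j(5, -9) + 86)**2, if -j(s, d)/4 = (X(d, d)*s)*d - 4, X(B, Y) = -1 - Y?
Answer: 2377764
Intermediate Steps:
j(s, d) = 16 - 4*d*s*(-1 - d) (j(s, d) = -4*(((-1 - d)*s)*d - 4) = -4*((s*(-1 - d))*d - 4) = -4*(d*s*(-1 - d) - 4) = -4*(-4 + d*s*(-1 - d)) = 16 - 4*d*s*(-1 - d))
(j(5, -9) + 86)**2 = ((16 + 4*(-9)*5*(1 - 9)) + 86)**2 = ((16 + 4*(-9)*5*(-8)) + 86)**2 = ((16 + 1440) + 86)**2 = (1456 + 86)**2 = 1542**2 = 2377764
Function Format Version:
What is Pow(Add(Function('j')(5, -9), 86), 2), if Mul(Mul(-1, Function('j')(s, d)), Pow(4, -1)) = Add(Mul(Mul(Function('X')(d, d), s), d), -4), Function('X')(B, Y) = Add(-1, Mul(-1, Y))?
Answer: 2377764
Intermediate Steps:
Function('j')(s, d) = Add(16, Mul(-4, d, s, Add(-1, Mul(-1, d)))) (Function('j')(s, d) = Mul(-4, Add(Mul(Mul(Add(-1, Mul(-1, d)), s), d), -4)) = Mul(-4, Add(Mul(Mul(s, Add(-1, Mul(-1, d))), d), -4)) = Mul(-4, Add(Mul(d, s, Add(-1, Mul(-1, d))), -4)) = Mul(-4, Add(-4, Mul(d, s, Add(-1, Mul(-1, d))))) = Add(16, Mul(-4, d, s, Add(-1, Mul(-1, d)))))
Pow(Add(Function('j')(5, -9), 86), 2) = Pow(Add(Add(16, Mul(4, -9, 5, Add(1, -9))), 86), 2) = Pow(Add(Add(16, Mul(4, -9, 5, -8)), 86), 2) = Pow(Add(Add(16, 1440), 86), 2) = Pow(Add(1456, 86), 2) = Pow(1542, 2) = 2377764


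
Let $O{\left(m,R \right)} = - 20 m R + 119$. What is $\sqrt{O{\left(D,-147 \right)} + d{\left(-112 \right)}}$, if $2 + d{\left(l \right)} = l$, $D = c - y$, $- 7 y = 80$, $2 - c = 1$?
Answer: $\sqrt{36545} \approx 191.17$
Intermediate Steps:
$c = 1$ ($c = 2 - 1 = 1$)
$y = - \frac{80}{7}$ ($y = \left(- \frac{1}{7}\right) 80 = - \frac{80}{7} \approx -11.429$)
$D = \frac{87}{7}$ ($D = 1 - - \frac{80}{7} = 1 + \frac{80}{7} = \frac{87}{7} \approx 12.429$)
$O{\left(m,R \right)} = 119 - 20 R m$ ($O{\left(m,R \right)} = - 20 R m + 119 = 119 - 20 R m$)
$d{\left(l \right)} = -2 + l$
$\sqrt{O{\left(D,-147 \right)} + d{\left(-112 \right)}} = \sqrt{\left(119 - \left(-2940\right) \frac{87}{7}\right) - 114} = \sqrt{\left(119 + 36540\right) - 114} = \sqrt{36659 - 114} = \sqrt{36545}$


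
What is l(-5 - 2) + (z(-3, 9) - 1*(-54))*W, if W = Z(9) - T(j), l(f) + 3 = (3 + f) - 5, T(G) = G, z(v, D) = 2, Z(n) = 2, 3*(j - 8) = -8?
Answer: -596/3 ≈ -198.67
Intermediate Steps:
j = 16/3 (j = 8 + (1/3)*(-8) = 8 - 8/3 = 16/3 ≈ 5.3333)
l(f) = -5 + f (l(f) = -3 + ((3 + f) - 5) = -3 + (-2 + f) = -5 + f)
W = -10/3 (W = 2 - 1*16/3 = 2 - 16/3 = -10/3 ≈ -3.3333)
l(-5 - 2) + (z(-3, 9) - 1*(-54))*W = (-5 + (-5 - 2)) + (2 - 1*(-54))*(-10/3) = (-5 - 7) + (2 + 54)*(-10/3) = -12 + 56*(-10/3) = -12 - 560/3 = -596/3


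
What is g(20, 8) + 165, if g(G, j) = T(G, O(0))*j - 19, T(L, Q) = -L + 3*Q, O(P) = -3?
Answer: -86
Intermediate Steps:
g(G, j) = -19 + j*(-9 - G) (g(G, j) = (-G + 3*(-3))*j - 19 = (-G - 9)*j - 19 = (-9 - G)*j - 19 = j*(-9 - G) - 19 = -19 + j*(-9 - G))
g(20, 8) + 165 = (-19 - 1*8*(9 + 20)) + 165 = (-19 - 1*8*29) + 165 = (-19 - 232) + 165 = -251 + 165 = -86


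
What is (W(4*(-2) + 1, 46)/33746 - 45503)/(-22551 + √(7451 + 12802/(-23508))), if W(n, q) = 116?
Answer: 203509082145419694/100856348423470373 + 16123213281*√2334079282/100856348423470373 ≈ 2.0255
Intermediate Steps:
(W(4*(-2) + 1, 46)/33746 - 45503)/(-22551 + √(7451 + 12802/(-23508))) = (116/33746 - 45503)/(-22551 + √(7451 + 12802/(-23508))) = (116*(1/33746) - 45503)/(-22551 + √(7451 + 12802*(-1/23508))) = (58/16873 - 45503)/(-22551 + √(7451 - 6401/11754)) = -767772061/(16873*(-22551 + √(87572653/11754))) = -767772061/(16873*(-22551 + 7*√2334079282/3918))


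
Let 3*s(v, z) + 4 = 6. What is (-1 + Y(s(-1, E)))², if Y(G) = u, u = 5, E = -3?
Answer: 16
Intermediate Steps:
s(v, z) = ⅔ (s(v, z) = -4/3 + (⅓)*6 = -4/3 + 2 = ⅔)
Y(G) = 5
(-1 + Y(s(-1, E)))² = (-1 + 5)² = 4² = 16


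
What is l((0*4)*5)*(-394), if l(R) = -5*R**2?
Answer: 0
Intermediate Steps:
l((0*4)*5)*(-394) = -5*((0*4)*5)**2*(-394) = -5*(0*5)**2*(-394) = -5*0**2*(-394) = -5*0*(-394) = 0*(-394) = 0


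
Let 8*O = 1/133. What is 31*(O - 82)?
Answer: -2704657/1064 ≈ -2542.0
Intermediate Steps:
O = 1/1064 (O = (1/8)/133 = (1/8)*(1/133) = 1/1064 ≈ 0.00093985)
31*(O - 82) = 31*(1/1064 - 82) = 31*(-87247/1064) = -2704657/1064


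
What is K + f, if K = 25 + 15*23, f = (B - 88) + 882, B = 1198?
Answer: 2362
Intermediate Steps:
f = 1992 (f = (1198 - 88) + 882 = 1110 + 882 = 1992)
K = 370 (K = 25 + 345 = 370)
K + f = 370 + 1992 = 2362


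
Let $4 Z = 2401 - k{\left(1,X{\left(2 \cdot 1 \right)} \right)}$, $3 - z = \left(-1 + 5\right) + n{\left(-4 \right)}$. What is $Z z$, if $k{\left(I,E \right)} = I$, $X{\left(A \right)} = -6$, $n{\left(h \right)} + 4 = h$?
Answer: $4200$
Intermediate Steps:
$n{\left(h \right)} = -4 + h$
$z = 7$ ($z = 3 - \left(\left(-1 + 5\right) - 8\right) = 3 - \left(4 - 8\right) = 3 - -4 = 3 + 4 = 7$)
$Z = 600$ ($Z = \frac{2401 - 1}{4} = \frac{1}{4} \cdot 2400 = 600$)
$Z z = 600 \cdot 7 = 4200$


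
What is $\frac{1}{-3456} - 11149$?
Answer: $- \frac{38530945}{3456} \approx -11149.0$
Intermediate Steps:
$\frac{1}{-3456} - 11149 = - \frac{1}{3456} - 11149 = - \frac{38530945}{3456}$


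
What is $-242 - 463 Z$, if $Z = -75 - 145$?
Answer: $101618$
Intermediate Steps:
$Z = -220$ ($Z = -75 - 145 = -220$)
$-242 - 463 Z = -242 - -101860 = -242 + 101860 = 101618$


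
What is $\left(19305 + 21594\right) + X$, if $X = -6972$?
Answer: $33927$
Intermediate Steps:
$\left(19305 + 21594\right) + X = \left(19305 + 21594\right) - 6972 = 40899 - 6972 = 33927$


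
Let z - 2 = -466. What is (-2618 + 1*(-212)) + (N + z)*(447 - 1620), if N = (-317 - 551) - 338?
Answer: 1956080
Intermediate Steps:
z = -464 (z = 2 - 466 = -464)
N = -1206 (N = -868 - 338 = -1206)
(-2618 + 1*(-212)) + (N + z)*(447 - 1620) = (-2618 + 1*(-212)) + (-1206 - 464)*(447 - 1620) = (-2618 - 212) - 1670*(-1173) = -2830 + 1958910 = 1956080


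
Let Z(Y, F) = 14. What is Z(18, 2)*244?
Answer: 3416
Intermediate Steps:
Z(18, 2)*244 = 14*244 = 3416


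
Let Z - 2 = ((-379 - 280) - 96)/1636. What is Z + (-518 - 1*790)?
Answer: -2137371/1636 ≈ -1306.5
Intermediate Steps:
Z = 2517/1636 (Z = 2 + ((-379 - 280) - 96)/1636 = 2 + (-659 - 96)*(1/1636) = 2 - 755*1/1636 = 2 - 755/1636 = 2517/1636 ≈ 1.5385)
Z + (-518 - 1*790) = 2517/1636 + (-518 - 1*790) = 2517/1636 + (-518 - 790) = 2517/1636 - 1308 = -2137371/1636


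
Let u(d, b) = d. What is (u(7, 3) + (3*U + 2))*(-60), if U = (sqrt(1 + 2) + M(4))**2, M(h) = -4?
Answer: -3960 + 1440*sqrt(3) ≈ -1465.8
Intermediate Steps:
U = (-4 + sqrt(3))**2 (U = (sqrt(1 + 2) - 4)**2 = (sqrt(3) - 4)**2 = (-4 + sqrt(3))**2 ≈ 5.1436)
(u(7, 3) + (3*U + 2))*(-60) = (7 + (3*(4 - sqrt(3))**2 + 2))*(-60) = (7 + (2 + 3*(4 - sqrt(3))**2))*(-60) = (9 + 3*(4 - sqrt(3))**2)*(-60) = -540 - 180*(4 - sqrt(3))**2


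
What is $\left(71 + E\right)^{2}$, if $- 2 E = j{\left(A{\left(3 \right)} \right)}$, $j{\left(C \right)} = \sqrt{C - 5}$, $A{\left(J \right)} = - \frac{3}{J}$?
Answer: $\frac{\left(142 - i \sqrt{6}\right)^{2}}{4} \approx 5039.5 - 173.91 i$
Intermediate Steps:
$j{\left(C \right)} = \sqrt{-5 + C}$
$E = - \frac{i \sqrt{6}}{2}$ ($E = - \frac{\sqrt{-5 - \frac{3}{3}}}{2} = - \frac{\sqrt{-5 - 1}}{2} = - \frac{\sqrt{-6}}{2} = - \frac{i \sqrt{6}}{2} \approx - 1.2247 i$)
$\left(71 + E\right)^{2} = \left(71 - \frac{i \sqrt{6}}{2}\right)^{2}$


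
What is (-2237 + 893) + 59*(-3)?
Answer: -1521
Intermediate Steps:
(-2237 + 893) + 59*(-3) = -1344 - 177 = -1521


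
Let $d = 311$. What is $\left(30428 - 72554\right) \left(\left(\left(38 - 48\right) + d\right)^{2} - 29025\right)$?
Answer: $-2593950576$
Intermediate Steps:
$\left(30428 - 72554\right) \left(\left(\left(38 - 48\right) + d\right)^{2} - 29025\right) = \left(30428 - 72554\right) \left(\left(\left(38 - 48\right) + 311\right)^{2} - 29025\right) = - 42126 \left(\left(\left(38 - 48\right) + 311\right)^{2} - 29025\right) = - 42126 \left(\left(-10 + 311\right)^{2} - 29025\right) = - 42126 \left(301^{2} - 29025\right) = - 42126 \left(90601 - 29025\right) = \left(-42126\right) 61576 = -2593950576$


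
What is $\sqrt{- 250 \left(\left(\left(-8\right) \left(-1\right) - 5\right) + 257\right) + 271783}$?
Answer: $\sqrt{206783} \approx 454.73$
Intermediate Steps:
$\sqrt{- 250 \left(\left(\left(-8\right) \left(-1\right) - 5\right) + 257\right) + 271783} = \sqrt{- 250 \left(\left(8 - 5\right) + 257\right) + 271783} = \sqrt{- 250 \left(3 + 257\right) + 271783} = \sqrt{\left(-250\right) 260 + 271783} = \sqrt{-65000 + 271783} = \sqrt{206783}$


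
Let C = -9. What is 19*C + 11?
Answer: -160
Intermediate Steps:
19*C + 11 = 19*(-9) + 11 = -171 + 11 = -160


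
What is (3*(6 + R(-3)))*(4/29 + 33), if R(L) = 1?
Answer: 20181/29 ≈ 695.90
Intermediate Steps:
(3*(6 + R(-3)))*(4/29 + 33) = (3*(6 + 1))*(4/29 + 33) = (3*7)*(4*(1/29) + 33) = 21*(4/29 + 33) = 21*(961/29) = 20181/29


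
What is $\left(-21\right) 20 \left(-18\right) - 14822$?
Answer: $-7262$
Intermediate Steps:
$\left(-21\right) 20 \left(-18\right) - 14822 = \left(-420\right) \left(-18\right) - 14822 = 7560 - 14822 = -7262$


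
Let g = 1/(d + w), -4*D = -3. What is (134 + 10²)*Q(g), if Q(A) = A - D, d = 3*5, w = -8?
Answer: -1989/14 ≈ -142.07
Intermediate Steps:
D = ¾ (D = -¼*(-3) = ¾ ≈ 0.75000)
d = 15
g = ⅐ (g = 1/(15 - 8) = 1/7 = ⅐ ≈ 0.14286)
Q(A) = -¾ + A (Q(A) = A - 1*¾ = A - ¾ = -¾ + A)
(134 + 10²)*Q(g) = (134 + 10²)*(-¾ + ⅐) = (134 + 100)*(-17/28) = 234*(-17/28) = -1989/14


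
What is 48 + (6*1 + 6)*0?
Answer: 48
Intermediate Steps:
48 + (6*1 + 6)*0 = 48 + (6 + 6)*0 = 48 + 12*0 = 48 + 0 = 48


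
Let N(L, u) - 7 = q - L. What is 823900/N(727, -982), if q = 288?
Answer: -205975/108 ≈ -1907.2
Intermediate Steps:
N(L, u) = 295 - L (N(L, u) = 7 + (288 - L) = 295 - L)
823900/N(727, -982) = 823900/(295 - 1*727) = 823900/(295 - 727) = 823900/(-432) = 823900*(-1/432) = -205975/108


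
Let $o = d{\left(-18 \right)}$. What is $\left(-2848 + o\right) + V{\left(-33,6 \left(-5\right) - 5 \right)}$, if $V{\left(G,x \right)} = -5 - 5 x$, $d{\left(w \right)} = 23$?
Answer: $-2655$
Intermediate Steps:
$o = 23$
$\left(-2848 + o\right) + V{\left(-33,6 \left(-5\right) - 5 \right)} = \left(-2848 + 23\right) - \left(5 + 5 \left(6 \left(-5\right) - 5\right)\right) = -2825 - \left(5 + 5 \left(-30 - 5\right)\right) = -2825 - -170 = -2825 + \left(-5 + 175\right) = -2825 + 170 = -2655$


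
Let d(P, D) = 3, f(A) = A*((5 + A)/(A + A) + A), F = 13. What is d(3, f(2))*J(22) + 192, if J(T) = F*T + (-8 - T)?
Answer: 960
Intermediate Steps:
f(A) = A*(A + (5 + A)/(2*A)) (f(A) = A*((5 + A)/((2*A)) + A) = A*((5 + A)*(1/(2*A)) + A) = A*((5 + A)/(2*A) + A) = A*(A + (5 + A)/(2*A)))
J(T) = -8 + 12*T (J(T) = 13*T + (-8 - T) = -8 + 12*T)
d(3, f(2))*J(22) + 192 = 3*(-8 + 12*22) + 192 = 3*(-8 + 264) + 192 = 3*256 + 192 = 768 + 192 = 960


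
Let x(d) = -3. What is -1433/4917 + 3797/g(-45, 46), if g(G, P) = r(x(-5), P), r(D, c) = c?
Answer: 18603931/226182 ≈ 82.252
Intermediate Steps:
g(G, P) = P
-1433/4917 + 3797/g(-45, 46) = -1433/4917 + 3797/46 = 18603931/226182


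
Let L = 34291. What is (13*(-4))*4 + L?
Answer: 34083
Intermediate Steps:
(13*(-4))*4 + L = (13*(-4))*4 + 34291 = -52*4 + 34291 = -208 + 34291 = 34083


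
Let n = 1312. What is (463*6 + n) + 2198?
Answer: 6288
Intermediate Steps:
(463*6 + n) + 2198 = (463*6 + 1312) + 2198 = (2778 + 1312) + 2198 = 4090 + 2198 = 6288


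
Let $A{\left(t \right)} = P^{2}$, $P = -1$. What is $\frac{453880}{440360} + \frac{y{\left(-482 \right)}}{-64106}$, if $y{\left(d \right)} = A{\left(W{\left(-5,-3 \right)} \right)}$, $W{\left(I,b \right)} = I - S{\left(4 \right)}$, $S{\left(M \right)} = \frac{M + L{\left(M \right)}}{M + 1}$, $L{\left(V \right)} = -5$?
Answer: $\frac{727399773}{705742954} \approx 1.0307$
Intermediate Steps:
$S{\left(M \right)} = \frac{-5 + M}{1 + M}$ ($S{\left(M \right)} = \frac{M - 5}{M + 1} = \frac{-5 + M}{1 + M}$)
$W{\left(I,b \right)} = \frac{1}{5} + I$ ($W{\left(I,b \right)} = I - \frac{-5 + 4}{1 + 4} = I - \frac{1}{5} \left(-1\right) = I - - \frac{1}{5} = I + \frac{1}{5} = \frac{1}{5} + I$)
$A{\left(t \right)} = 1$ ($A{\left(t \right)} = \left(-1\right)^{2} = 1$)
$y{\left(d \right)} = 1$
$\frac{453880}{440360} + \frac{y{\left(-482 \right)}}{-64106} = \frac{453880}{440360} + 1 \frac{1}{-64106} = 453880 \cdot \frac{1}{440360} + 1 \left(- \frac{1}{64106}\right) = \frac{11347}{11009} - \frac{1}{64106} = \frac{727399773}{705742954}$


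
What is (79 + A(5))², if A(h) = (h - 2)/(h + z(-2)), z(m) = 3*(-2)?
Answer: 5776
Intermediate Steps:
z(m) = -6
A(h) = (-2 + h)/(-6 + h) (A(h) = (h - 2)/(h - 6) = (-2 + h)/(-6 + h))
(79 + A(5))² = (79 + (-2 + 5)/(-6 + 5))² = (79 + 3/(-1))² = (79 - 1*3)² = (79 - 3)² = 76² = 5776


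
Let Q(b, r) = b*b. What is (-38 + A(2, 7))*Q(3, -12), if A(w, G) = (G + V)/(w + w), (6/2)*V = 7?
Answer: -321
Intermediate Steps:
V = 7/3 (V = (⅓)*7 = 7/3 ≈ 2.3333)
A(w, G) = (7/3 + G)/(2*w) (A(w, G) = (G + 7/3)/(w + w) = (7/3 + G)/((2*w)) = (7/3 + G)*(1/(2*w)) = (7/3 + G)/(2*w))
Q(b, r) = b²
(-38 + A(2, 7))*Q(3, -12) = (-38 + (⅙)*(7 + 3*7)/2)*3² = (-38 + (⅙)*(½)*(7 + 21))*9 = (-38 + (⅙)*(½)*28)*9 = (-38 + 7/3)*9 = -107/3*9 = -321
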